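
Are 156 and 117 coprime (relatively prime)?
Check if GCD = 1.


Euclidean algorithm:
156 = 1 * 117 + 39
117 = 3 * 39 + 0
GCD(156, 117) = 39

No, not coprime (GCD = 39)


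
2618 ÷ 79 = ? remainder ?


2618 = 79 * 33 + 11
Check: 2607 + 11 = 2618

q = 33, r = 11


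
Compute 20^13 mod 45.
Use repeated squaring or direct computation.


20^1 mod 45 = 20
20^2 mod 45 = 40
20^3 mod 45 = 35
20^4 mod 45 = 25
20^5 mod 45 = 5
20^6 mod 45 = 10
20^7 mod 45 = 20
20^8 mod 45 = 40
20^9 mod 45 = 35
20^10 mod 45 = 25
20^11 mod 45 = 5
20^12 mod 45 = 10
20^13 mod 45 = 20


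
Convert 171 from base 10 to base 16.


171 (base 10) = 171 (decimal)
171 (decimal) = AB (base 16)


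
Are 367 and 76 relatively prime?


Euclidean algorithm:
367 = 4 * 76 + 63
76 = 1 * 63 + 13
63 = 4 * 13 + 11
13 = 1 * 11 + 2
11 = 5 * 2 + 1
2 = 2 * 1 + 0
GCD(367, 76) = 1

Yes, coprime (GCD = 1)


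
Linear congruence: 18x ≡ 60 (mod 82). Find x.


GCD(18, 82) = 2 divides 60
Divide: 9x ≡ 30 (mod 41)
x ≡ 17 (mod 41)


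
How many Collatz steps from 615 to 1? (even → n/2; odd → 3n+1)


615 → 1846 → 923 → 2770 → 1385 → 4156 → 2078 → 1039 → 3118 → 1559 → 4678 → 2339 → 7018 → 3509 → 10528 → 5264 → 2632 → 1316 → 658 → 329 → 988 → 494 → 247 → 742 → 371 → 1114 → 557 → 1672 → 836 → 418 → 209 → 628 → 314 → 157 → 472 → 236 → 118 → 59 → 178 → 89 → 268 → 134 → 67 → 202 → 101 → 304 → 152 → 76 → 38 → 19 → 58 → 29 → 88 → 44 → 22 → 11 → 34 → 17 → 52 → 26 → 13 → 40 → 20 → 10 → 5 → 16 → 8 → 4 → 2 → 1
Total steps = 69

69 steps


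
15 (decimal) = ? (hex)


15 (base 10) = 15 (decimal)
15 (decimal) = F (base 16)


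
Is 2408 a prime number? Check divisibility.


2408 / 2 = 1204 (exact division)
2408 is NOT prime.

No, 2408 is not prime


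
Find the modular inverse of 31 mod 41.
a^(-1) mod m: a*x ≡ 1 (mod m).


Use the extended Euclidean algorithm on (41, 31); each row r = 41*s + 31*t:
r=41, s=1, t=0
r=31, s=0, t=1
q=1: r=10, s=1, t=-1   [41*(1) + 31*(-1) = 10]
q=3: r=1, s=-3, t=4   [41*(-3) + 31*(4) = 1]
q=10: r=0, s=31, t=-41   [41*(31) + 31*(-41) = 0]
GCD = 1 with t = 4, so 31*(4) ≡ 1 (mod 41)
Inverse = 4 mod 41 = 4
Check: 31 * 4 = 124 ≡ 1 (mod 41)

31^(-1) ≡ 4 (mod 41)


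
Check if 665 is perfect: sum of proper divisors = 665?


Proper divisors of 665: 1, 5, 7, 19, 35, 95, 133
Sum = 1 + 5 + 7 + 19 + 35 + 95 + 133 = 295

No, 665 is not perfect (295 ≠ 665)


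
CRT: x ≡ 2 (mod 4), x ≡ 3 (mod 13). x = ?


M = 4*13 = 52
M1 = M/4 = 13, M2 = M/13 = 4
M1^(-1) mod 4 = 1, M2^(-1) mod 13 = 10
x = 2*13*1 + 3*4*10 = 146
146 mod 52 = 42
Check: 42 mod 4 = 2 ✓, 42 mod 13 = 3 ✓

x ≡ 42 (mod 52)


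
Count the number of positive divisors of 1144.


1144 = 2^3 × 11^1 × 13^1
d(1144) = (3+1) × (1+1) × (1+1) = 16

16 divisors


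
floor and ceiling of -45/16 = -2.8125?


-45/16 = -2.8125
floor = -3
ceil = -2

floor = -3, ceil = -2


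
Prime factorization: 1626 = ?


1626 / 2 = 813
813 / 3 = 271
271 / 271 = 1
1626 = 2 × 3 × 271


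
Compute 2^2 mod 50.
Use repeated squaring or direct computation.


2^1 mod 50 = 2
2^2 mod 50 = 4


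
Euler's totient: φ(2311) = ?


2311 = 2311
Prime factors: 2311
φ(2311) = 2311 × (1-1/2311)
= 2311 × 2310/2311 = 2310

φ(2311) = 2310


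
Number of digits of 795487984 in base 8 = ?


795487984 in base 8 = 5732427360
Number of digits = 10

10 digits (base 8)


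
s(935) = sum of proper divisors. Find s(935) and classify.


Proper divisors: 1, 5, 11, 17, 55, 85, 187
Sum = 1 + 5 + 11 + 17 + 55 + 85 + 187 = 361
361 < 935 → deficient

s(935) = 361 (deficient)


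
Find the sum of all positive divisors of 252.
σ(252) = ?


Divisors of 252: 1, 2, 3, 4, 6, 7, 9, 12, 14, 18, 21, 28, 36, 42, 63, 84, 126, 252
Sum = 1 + 2 + 3 + 4 + 6 + 7 + 9 + 12 + 14 + 18 + 21 + 28 + 36 + 42 + 63 + 84 + 126 + 252 = 728

σ(252) = 728


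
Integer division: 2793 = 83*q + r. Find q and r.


2793 = 83 * 33 + 54
Check: 2739 + 54 = 2793

q = 33, r = 54


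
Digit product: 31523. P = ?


3 × 1 × 5 × 2 × 3 = 90


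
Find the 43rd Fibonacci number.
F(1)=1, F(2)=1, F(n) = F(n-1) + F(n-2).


Sequence: 1, 1, 2, 3, 5, 8, 13, 21, 34, 55, 89, 144, 233, 377, 610, 987, 1597, 2584, 4181, 6765, 10946, 17711, 28657, 46368, 75025, 121393, 196418, 317811, 514229, 832040, 1346269, 2178309, 3524578, 5702887, 9227465, 14930352, 24157817, 39088169, 63245986, 102334155, 165580141, 267914296, 433494437
F(43) = 433494437


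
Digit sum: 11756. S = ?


1 + 1 + 7 + 5 + 6 = 20


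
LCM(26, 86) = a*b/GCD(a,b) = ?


GCD(26, 86) = 2
LCM = 26*86/2 = 2236/2 = 1118

LCM = 1118


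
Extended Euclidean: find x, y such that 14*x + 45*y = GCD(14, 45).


Tabular extended Euclidean (each row: r = 14*s + 45*t):
r=14, s=1, t=0
r=45, s=0, t=1
q=0: r=14, s=1, t=0   [14*(1) + 45*(0) = 14]
q=3: r=3, s=-3, t=1   [14*(-3) + 45*(1) = 3]
q=4: r=2, s=13, t=-4   [14*(13) + 45*(-4) = 2]
q=1: r=1, s=-16, t=5   [14*(-16) + 45*(5) = 1]
q=2: r=0, s=45, t=-14   [14*(45) + 45*(-14) = 0]
GCD = 1; from the row with r=1: x=-16, y=5
Check: 14*(-16) + 45*(5) = -224 + 225 = 1

GCD = 1, x = -16, y = 5


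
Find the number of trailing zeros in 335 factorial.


floor(335/5) = 67
floor(335/25) = 13
floor(335/125) = 2
Total = 82

82 trailing zeros


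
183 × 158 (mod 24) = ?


183 × 158 = 28914
28914 mod 24 = 18


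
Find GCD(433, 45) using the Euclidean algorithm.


433 = 9 * 45 + 28
45 = 1 * 28 + 17
28 = 1 * 17 + 11
17 = 1 * 11 + 6
11 = 1 * 6 + 5
6 = 1 * 5 + 1
5 = 5 * 1 + 0
GCD = 1


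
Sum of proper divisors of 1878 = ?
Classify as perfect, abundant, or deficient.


Proper divisors: 1, 2, 3, 6, 313, 626, 939
Sum = 1 + 2 + 3 + 6 + 313 + 626 + 939 = 1890
1890 > 1878 → abundant

s(1878) = 1890 (abundant)


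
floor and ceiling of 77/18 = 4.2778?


77/18 = 4.2778
floor = 4
ceil = 5

floor = 4, ceil = 5


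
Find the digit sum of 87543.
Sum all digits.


8 + 7 + 5 + 4 + 3 = 27


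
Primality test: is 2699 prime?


Check divisors up to sqrt(2699) = 51.9519
No divisors found.
2699 is prime.

Yes, 2699 is prime


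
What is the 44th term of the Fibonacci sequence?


Sequence: 1, 1, 2, 3, 5, 8, 13, 21, 34, 55, 89, 144, 233, 377, 610, 987, 1597, 2584, 4181, 6765, 10946, 17711, 28657, 46368, 75025, 121393, 196418, 317811, 514229, 832040, 1346269, 2178309, 3524578, 5702887, 9227465, 14930352, 24157817, 39088169, 63245986, 102334155, 165580141, 267914296, 433494437, 701408733
F(44) = 701408733


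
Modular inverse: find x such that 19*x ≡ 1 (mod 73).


Use the extended Euclidean algorithm on (73, 19); each row r = 73*s + 19*t:
r=73, s=1, t=0
r=19, s=0, t=1
q=3: r=16, s=1, t=-3   [73*(1) + 19*(-3) = 16]
q=1: r=3, s=-1, t=4   [73*(-1) + 19*(4) = 3]
q=5: r=1, s=6, t=-23   [73*(6) + 19*(-23) = 1]
q=3: r=0, s=-19, t=73   [73*(-19) + 19*(73) = 0]
GCD = 1 with t = -23, so 19*(-23) ≡ 1 (mod 73)
Inverse = -23 mod 73 = 50
Check: 19 * 50 = 950 ≡ 1 (mod 73)

19^(-1) ≡ 50 (mod 73)


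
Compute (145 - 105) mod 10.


145 - 105 = 40
40 mod 10 = 0


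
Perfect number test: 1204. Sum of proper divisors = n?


Proper divisors of 1204: 1, 2, 4, 7, 14, 28, 43, 86, 172, 301, 602
Sum = 1 + 2 + 4 + 7 + 14 + 28 + 43 + 86 + 172 + 301 + 602 = 1260

No, 1204 is not perfect (1260 ≠ 1204)


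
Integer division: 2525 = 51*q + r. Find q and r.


2525 = 51 * 49 + 26
Check: 2499 + 26 = 2525

q = 49, r = 26


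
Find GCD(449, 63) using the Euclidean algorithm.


449 = 7 * 63 + 8
63 = 7 * 8 + 7
8 = 1 * 7 + 1
7 = 7 * 1 + 0
GCD = 1


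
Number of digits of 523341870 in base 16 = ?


523341870 in base 16 = 1F31902E
Number of digits = 8

8 digits (base 16)


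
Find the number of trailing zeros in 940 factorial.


floor(940/5) = 188
floor(940/25) = 37
floor(940/125) = 7
floor(940/625) = 1
Total = 233

233 trailing zeros


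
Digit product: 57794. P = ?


5 × 7 × 7 × 9 × 4 = 8820


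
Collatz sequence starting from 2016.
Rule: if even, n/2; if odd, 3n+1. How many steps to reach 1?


2016 → 1008 → 504 → 252 → 126 → 63 → 190 → 95 → 286 → 143 → 430 → 215 → 646 → 323 → 970 → 485 → 1456 → 728 → 364 → 182 → 91 → 274 → 137 → 412 → 206 → 103 → 310 → 155 → 466 → 233 → 700 → 350 → 175 → 526 → 263 → 790 → 395 → 1186 → 593 → 1780 → 890 → 445 → 1336 → 668 → 334 → 167 → 502 → 251 → 754 → 377 → 1132 → 566 → 283 → 850 → 425 → 1276 → 638 → 319 → 958 → 479 → 1438 → 719 → 2158 → 1079 → 3238 → 1619 → 4858 → 2429 → 7288 → 3644 → 1822 → 911 → 2734 → 1367 → 4102 → 2051 → 6154 → 3077 → 9232 → 4616 → 2308 → 1154 → 577 → 1732 → 866 → 433 → 1300 → 650 → 325 → 976 → 488 → 244 → 122 → 61 → 184 → 92 → 46 → 23 → 70 → 35 → 106 → 53 → 160 → 80 → 40 → 20 → 10 → 5 → 16 → 8 → 4 → 2 → 1
Total steps = 112

112 steps


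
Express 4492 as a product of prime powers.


4492 / 2 = 2246
2246 / 2 = 1123
1123 / 1123 = 1
4492 = 2^2 × 1123


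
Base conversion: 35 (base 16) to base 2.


35 (base 16) = 53 (decimal)
53 (decimal) = 110101 (base 2)


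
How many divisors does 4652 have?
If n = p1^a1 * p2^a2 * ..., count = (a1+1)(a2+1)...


4652 = 2^2 × 1163^1
d(4652) = (2+1) × (1+1) = 6

6 divisors


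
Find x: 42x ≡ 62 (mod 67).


GCD(42, 67) = 1, unique solution
a^(-1) mod 67 = 8
x = 8 * 62 mod 67 = 27

x ≡ 27 (mod 67)


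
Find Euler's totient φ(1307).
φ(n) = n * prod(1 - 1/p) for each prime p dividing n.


1307 = 1307
Prime factors: 1307
φ(1307) = 1307 × (1-1/1307)
= 1307 × 1306/1307 = 1306

φ(1307) = 1306


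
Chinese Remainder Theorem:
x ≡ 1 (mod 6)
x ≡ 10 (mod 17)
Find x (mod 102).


M = 6*17 = 102
M1 = M/6 = 17, M2 = M/17 = 6
M1^(-1) mod 6 = 5, M2^(-1) mod 17 = 3
x = 1*17*5 + 10*6*3 = 265
265 mod 102 = 61
Check: 61 mod 6 = 1 ✓, 61 mod 17 = 10 ✓

x ≡ 61 (mod 102)


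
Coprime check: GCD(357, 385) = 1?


Euclidean algorithm:
385 = 1 * 357 + 28
357 = 12 * 28 + 21
28 = 1 * 21 + 7
21 = 3 * 7 + 0
GCD(357, 385) = 7

No, not coprime (GCD = 7)


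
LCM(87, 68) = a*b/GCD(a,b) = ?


GCD(87, 68) = 1
LCM = 87*68/1 = 5916/1 = 5916

LCM = 5916


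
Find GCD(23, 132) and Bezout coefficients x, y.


Tabular extended Euclidean (each row: r = 23*s + 132*t):
r=23, s=1, t=0
r=132, s=0, t=1
q=0: r=23, s=1, t=0   [23*(1) + 132*(0) = 23]
q=5: r=17, s=-5, t=1   [23*(-5) + 132*(1) = 17]
q=1: r=6, s=6, t=-1   [23*(6) + 132*(-1) = 6]
q=2: r=5, s=-17, t=3   [23*(-17) + 132*(3) = 5]
q=1: r=1, s=23, t=-4   [23*(23) + 132*(-4) = 1]
q=5: r=0, s=-132, t=23   [23*(-132) + 132*(23) = 0]
GCD = 1; from the row with r=1: x=23, y=-4
Check: 23*(23) + 132*(-4) = 529 - 528 = 1

GCD = 1, x = 23, y = -4


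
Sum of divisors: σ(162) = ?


Divisors of 162: 1, 2, 3, 6, 9, 18, 27, 54, 81, 162
Sum = 1 + 2 + 3 + 6 + 9 + 18 + 27 + 54 + 81 + 162 = 363

σ(162) = 363


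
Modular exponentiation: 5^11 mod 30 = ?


5^1 mod 30 = 5
5^2 mod 30 = 25
5^3 mod 30 = 5
5^4 mod 30 = 25
5^5 mod 30 = 5
5^6 mod 30 = 25
5^7 mod 30 = 5
5^8 mod 30 = 25
5^9 mod 30 = 5
5^10 mod 30 = 25
5^11 mod 30 = 5


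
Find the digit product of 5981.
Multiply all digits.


5 × 9 × 8 × 1 = 360


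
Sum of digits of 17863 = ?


1 + 7 + 8 + 6 + 3 = 25


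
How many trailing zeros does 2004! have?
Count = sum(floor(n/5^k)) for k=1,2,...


floor(2004/5) = 400
floor(2004/25) = 80
floor(2004/125) = 16
floor(2004/625) = 3
Total = 499

499 trailing zeros


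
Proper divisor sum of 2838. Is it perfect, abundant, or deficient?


Proper divisors: 1, 2, 3, 6, 11, 22, 33, 43, 66, 86, 129, 258, 473, 946, 1419
Sum = 1 + 2 + 3 + 6 + 11 + 22 + 33 + 43 + 66 + 86 + 129 + 258 + 473 + 946 + 1419 = 3498
3498 > 2838 → abundant

s(2838) = 3498 (abundant)


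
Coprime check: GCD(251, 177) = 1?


Euclidean algorithm:
251 = 1 * 177 + 74
177 = 2 * 74 + 29
74 = 2 * 29 + 16
29 = 1 * 16 + 13
16 = 1 * 13 + 3
13 = 4 * 3 + 1
3 = 3 * 1 + 0
GCD(251, 177) = 1

Yes, coprime (GCD = 1)


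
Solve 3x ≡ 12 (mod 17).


GCD(3, 17) = 1, unique solution
a^(-1) mod 17 = 6
x = 6 * 12 mod 17 = 4

x ≡ 4 (mod 17)


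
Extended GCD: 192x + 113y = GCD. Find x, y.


Tabular extended Euclidean (each row: r = 192*s + 113*t):
r=192, s=1, t=0
r=113, s=0, t=1
q=1: r=79, s=1, t=-1   [192*(1) + 113*(-1) = 79]
q=1: r=34, s=-1, t=2   [192*(-1) + 113*(2) = 34]
q=2: r=11, s=3, t=-5   [192*(3) + 113*(-5) = 11]
q=3: r=1, s=-10, t=17   [192*(-10) + 113*(17) = 1]
q=11: r=0, s=113, t=-192   [192*(113) + 113*(-192) = 0]
GCD = 1; from the row with r=1: x=-10, y=17
Check: 192*(-10) + 113*(17) = -1920 + 1921 = 1

GCD = 1, x = -10, y = 17


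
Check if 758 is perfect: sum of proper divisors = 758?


Proper divisors of 758: 1, 2, 379
Sum = 1 + 2 + 379 = 382

No, 758 is not perfect (382 ≠ 758)


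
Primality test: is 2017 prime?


Check divisors up to sqrt(2017) = 44.9110
No divisors found.
2017 is prime.

Yes, 2017 is prime


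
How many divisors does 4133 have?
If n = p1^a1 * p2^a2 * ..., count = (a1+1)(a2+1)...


4133 = 4133^1
d(4133) = (1+1) = 2

2 divisors


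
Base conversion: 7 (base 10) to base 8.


7 (base 10) = 7 (decimal)
7 (decimal) = 7 (base 8)


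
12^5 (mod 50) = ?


12^1 mod 50 = 12
12^2 mod 50 = 44
12^3 mod 50 = 28
12^4 mod 50 = 36
12^5 mod 50 = 32


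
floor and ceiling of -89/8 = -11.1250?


-89/8 = -11.1250
floor = -12
ceil = -11

floor = -12, ceil = -11


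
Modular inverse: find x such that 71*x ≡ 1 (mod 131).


Use the extended Euclidean algorithm on (131, 71); each row r = 131*s + 71*t:
r=131, s=1, t=0
r=71, s=0, t=1
q=1: r=60, s=1, t=-1   [131*(1) + 71*(-1) = 60]
q=1: r=11, s=-1, t=2   [131*(-1) + 71*(2) = 11]
q=5: r=5, s=6, t=-11   [131*(6) + 71*(-11) = 5]
q=2: r=1, s=-13, t=24   [131*(-13) + 71*(24) = 1]
q=5: r=0, s=71, t=-131   [131*(71) + 71*(-131) = 0]
GCD = 1 with t = 24, so 71*(24) ≡ 1 (mod 131)
Inverse = 24 mod 131 = 24
Check: 71 * 24 = 1704 ≡ 1 (mod 131)

71^(-1) ≡ 24 (mod 131)


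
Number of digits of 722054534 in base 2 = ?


722054534 in base 2 = 101011000010011010110110000110
Number of digits = 30

30 digits (base 2)


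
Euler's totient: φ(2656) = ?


2656 = 2^5 × 83
Prime factors: 2, 83
φ(2656) = 2656 × (1-1/2) × (1-1/83)
= 2656 × 1/2 × 82/83 = 1312

φ(2656) = 1312


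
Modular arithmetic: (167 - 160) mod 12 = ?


167 - 160 = 7
7 mod 12 = 7


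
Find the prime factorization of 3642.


3642 / 2 = 1821
1821 / 3 = 607
607 / 607 = 1
3642 = 2 × 3 × 607


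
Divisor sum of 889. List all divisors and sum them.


Divisors of 889: 1, 7, 127, 889
Sum = 1 + 7 + 127 + 889 = 1024

σ(889) = 1024


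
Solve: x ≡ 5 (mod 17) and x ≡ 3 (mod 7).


M = 17*7 = 119
M1 = M/17 = 7, M2 = M/7 = 17
M1^(-1) mod 17 = 5, M2^(-1) mod 7 = 5
x = 5*7*5 + 3*17*5 = 430
430 mod 119 = 73
Check: 73 mod 17 = 5 ✓, 73 mod 7 = 3 ✓

x ≡ 73 (mod 119)


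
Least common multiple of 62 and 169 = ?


GCD(62, 169) = 1
LCM = 62*169/1 = 10478/1 = 10478

LCM = 10478


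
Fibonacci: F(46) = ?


Sequence: 1, 1, 2, 3, 5, 8, 13, 21, 34, 55, 89, 144, 233, 377, 610, 987, 1597, 2584, 4181, 6765, 10946, 17711, 28657, 46368, 75025, 121393, 196418, 317811, 514229, 832040, 1346269, 2178309, 3524578, 5702887, 9227465, 14930352, 24157817, 39088169, 63245986, 102334155, 165580141, 267914296, 433494437, 701408733, 1134903170, 1836311903
F(46) = 1836311903


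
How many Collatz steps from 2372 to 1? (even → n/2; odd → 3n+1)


2372 → 1186 → 593 → 1780 → 890 → 445 → 1336 → 668 → 334 → 167 → 502 → 251 → 754 → 377 → 1132 → 566 → 283 → 850 → 425 → 1276 → 638 → 319 → 958 → 479 → 1438 → 719 → 2158 → 1079 → 3238 → 1619 → 4858 → 2429 → 7288 → 3644 → 1822 → 911 → 2734 → 1367 → 4102 → 2051 → 6154 → 3077 → 9232 → 4616 → 2308 → 1154 → 577 → 1732 → 866 → 433 → 1300 → 650 → 325 → 976 → 488 → 244 → 122 → 61 → 184 → 92 → 46 → 23 → 70 → 35 → 106 → 53 → 160 → 80 → 40 → 20 → 10 → 5 → 16 → 8 → 4 → 2 → 1
Total steps = 76

76 steps


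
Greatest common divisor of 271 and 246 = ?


271 = 1 * 246 + 25
246 = 9 * 25 + 21
25 = 1 * 21 + 4
21 = 5 * 4 + 1
4 = 4 * 1 + 0
GCD = 1


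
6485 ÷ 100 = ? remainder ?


6485 = 100 * 64 + 85
Check: 6400 + 85 = 6485

q = 64, r = 85


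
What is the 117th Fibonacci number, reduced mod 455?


F(k) mod 455 for k=1..117:
1, 1, 2, 3, 5, 8, 13, 21, 34, 55, 89, 144, 233, 377, 155, 77, 232, 309, 86, 395, 26, 421, 447, 413, 405, 363, 313, 221, 79, 300, 379, 224, 148, 372, 65, 437, 47, 29, 76, 105, 181, 286, 12, 298, 310, 153, 8, 161, 169, 330, 44, 374, 418, 337, 300, 182, 27, 209, 236, 445, 226, 216, 442, 203, 190, 393, 128, 66, 194, 260, 454, 259, 258, 62, 320, 382, 247, 174, 421, 140, 106, 246, 352, 143, 40, 183, 223, 406, 174, 125, 299, 424, 268, 237, 50, 287, 337, 169, 51, 220, 271, 36, 307, 343, 195, 83, 278, 361, 184, 90, 274, 364, 183, 92, 275, 367, 187
F(117) mod 455 = 187


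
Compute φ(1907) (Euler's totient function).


1907 = 1907
Prime factors: 1907
φ(1907) = 1907 × (1-1/1907)
= 1907 × 1906/1907 = 1906

φ(1907) = 1906


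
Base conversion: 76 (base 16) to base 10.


76 (base 16) = 118 (decimal)
118 (decimal) = 118 (base 10)


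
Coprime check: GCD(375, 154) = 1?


Euclidean algorithm:
375 = 2 * 154 + 67
154 = 2 * 67 + 20
67 = 3 * 20 + 7
20 = 2 * 7 + 6
7 = 1 * 6 + 1
6 = 6 * 1 + 0
GCD(375, 154) = 1

Yes, coprime (GCD = 1)


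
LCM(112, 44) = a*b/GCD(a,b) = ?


GCD(112, 44) = 4
LCM = 112*44/4 = 4928/4 = 1232

LCM = 1232


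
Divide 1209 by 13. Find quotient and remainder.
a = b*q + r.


1209 = 13 * 93 + 0
Check: 1209 + 0 = 1209

q = 93, r = 0


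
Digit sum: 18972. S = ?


1 + 8 + 9 + 7 + 2 = 27


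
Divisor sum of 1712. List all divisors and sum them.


Divisors of 1712: 1, 2, 4, 8, 16, 107, 214, 428, 856, 1712
Sum = 1 + 2 + 4 + 8 + 16 + 107 + 214 + 428 + 856 + 1712 = 3348

σ(1712) = 3348


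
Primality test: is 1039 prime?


Check divisors up to sqrt(1039) = 32.2335
No divisors found.
1039 is prime.

Yes, 1039 is prime


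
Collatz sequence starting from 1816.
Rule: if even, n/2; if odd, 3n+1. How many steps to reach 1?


1816 → 908 → 454 → 227 → 682 → 341 → 1024 → 512 → 256 → 128 → 64 → 32 → 16 → 8 → 4 → 2 → 1
Total steps = 16

16 steps


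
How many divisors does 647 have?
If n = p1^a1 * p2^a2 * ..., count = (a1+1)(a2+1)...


647 = 647^1
d(647) = (1+1) = 2

2 divisors


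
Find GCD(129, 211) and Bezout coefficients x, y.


Tabular extended Euclidean (each row: r = 129*s + 211*t):
r=129, s=1, t=0
r=211, s=0, t=1
q=0: r=129, s=1, t=0   [129*(1) + 211*(0) = 129]
q=1: r=82, s=-1, t=1   [129*(-1) + 211*(1) = 82]
q=1: r=47, s=2, t=-1   [129*(2) + 211*(-1) = 47]
q=1: r=35, s=-3, t=2   [129*(-3) + 211*(2) = 35]
q=1: r=12, s=5, t=-3   [129*(5) + 211*(-3) = 12]
q=2: r=11, s=-13, t=8   [129*(-13) + 211*(8) = 11]
q=1: r=1, s=18, t=-11   [129*(18) + 211*(-11) = 1]
q=11: r=0, s=-211, t=129   [129*(-211) + 211*(129) = 0]
GCD = 1; from the row with r=1: x=18, y=-11
Check: 129*(18) + 211*(-11) = 2322 - 2321 = 1

GCD = 1, x = 18, y = -11


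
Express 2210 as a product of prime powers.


2210 / 2 = 1105
1105 / 5 = 221
221 / 13 = 17
17 / 17 = 1
2210 = 2 × 5 × 13 × 17


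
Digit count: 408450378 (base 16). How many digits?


408450378 in base 16 = 1858754A
Number of digits = 8

8 digits (base 16)


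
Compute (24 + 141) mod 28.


24 + 141 = 165
165 mod 28 = 25


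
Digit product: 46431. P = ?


4 × 6 × 4 × 3 × 1 = 288


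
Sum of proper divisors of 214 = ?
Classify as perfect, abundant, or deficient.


Proper divisors: 1, 2, 107
Sum = 1 + 2 + 107 = 110
110 < 214 → deficient

s(214) = 110 (deficient)


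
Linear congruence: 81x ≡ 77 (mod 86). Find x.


GCD(81, 86) = 1, unique solution
a^(-1) mod 86 = 17
x = 17 * 77 mod 86 = 19

x ≡ 19 (mod 86)


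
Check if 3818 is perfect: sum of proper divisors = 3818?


Proper divisors of 3818: 1, 2, 23, 46, 83, 166, 1909
Sum = 1 + 2 + 23 + 46 + 83 + 166 + 1909 = 2230

No, 3818 is not perfect (2230 ≠ 3818)


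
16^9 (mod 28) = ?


16^1 mod 28 = 16
16^2 mod 28 = 4
16^3 mod 28 = 8
16^4 mod 28 = 16
16^5 mod 28 = 4
16^6 mod 28 = 8
16^7 mod 28 = 16
16^8 mod 28 = 4
16^9 mod 28 = 8


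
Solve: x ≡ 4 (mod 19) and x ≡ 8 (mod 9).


M = 19*9 = 171
M1 = M/19 = 9, M2 = M/9 = 19
M1^(-1) mod 19 = 17, M2^(-1) mod 9 = 1
x = 4*9*17 + 8*19*1 = 764
764 mod 171 = 80
Check: 80 mod 19 = 4 ✓, 80 mod 9 = 8 ✓

x ≡ 80 (mod 171)


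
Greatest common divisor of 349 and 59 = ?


349 = 5 * 59 + 54
59 = 1 * 54 + 5
54 = 10 * 5 + 4
5 = 1 * 4 + 1
4 = 4 * 1 + 0
GCD = 1


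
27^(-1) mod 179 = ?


Use the extended Euclidean algorithm on (179, 27); each row r = 179*s + 27*t:
r=179, s=1, t=0
r=27, s=0, t=1
q=6: r=17, s=1, t=-6   [179*(1) + 27*(-6) = 17]
q=1: r=10, s=-1, t=7   [179*(-1) + 27*(7) = 10]
q=1: r=7, s=2, t=-13   [179*(2) + 27*(-13) = 7]
q=1: r=3, s=-3, t=20   [179*(-3) + 27*(20) = 3]
q=2: r=1, s=8, t=-53   [179*(8) + 27*(-53) = 1]
q=3: r=0, s=-27, t=179   [179*(-27) + 27*(179) = 0]
GCD = 1 with t = -53, so 27*(-53) ≡ 1 (mod 179)
Inverse = -53 mod 179 = 126
Check: 27 * 126 = 3402 ≡ 1 (mod 179)

27^(-1) ≡ 126 (mod 179)


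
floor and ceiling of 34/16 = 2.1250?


34/16 = 2.1250
floor = 2
ceil = 3

floor = 2, ceil = 3


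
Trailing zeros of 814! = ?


floor(814/5) = 162
floor(814/25) = 32
floor(814/125) = 6
floor(814/625) = 1
Total = 201

201 trailing zeros


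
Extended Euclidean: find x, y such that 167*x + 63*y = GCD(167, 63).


Tabular extended Euclidean (each row: r = 167*s + 63*t):
r=167, s=1, t=0
r=63, s=0, t=1
q=2: r=41, s=1, t=-2   [167*(1) + 63*(-2) = 41]
q=1: r=22, s=-1, t=3   [167*(-1) + 63*(3) = 22]
q=1: r=19, s=2, t=-5   [167*(2) + 63*(-5) = 19]
q=1: r=3, s=-3, t=8   [167*(-3) + 63*(8) = 3]
q=6: r=1, s=20, t=-53   [167*(20) + 63*(-53) = 1]
q=3: r=0, s=-63, t=167   [167*(-63) + 63*(167) = 0]
GCD = 1; from the row with r=1: x=20, y=-53
Check: 167*(20) + 63*(-53) = 3340 - 3339 = 1

GCD = 1, x = 20, y = -53


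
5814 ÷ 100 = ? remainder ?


5814 = 100 * 58 + 14
Check: 5800 + 14 = 5814

q = 58, r = 14


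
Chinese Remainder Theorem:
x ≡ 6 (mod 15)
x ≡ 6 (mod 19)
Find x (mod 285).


M = 15*19 = 285
M1 = M/15 = 19, M2 = M/19 = 15
M1^(-1) mod 15 = 4, M2^(-1) mod 19 = 14
x = 6*19*4 + 6*15*14 = 1716
1716 mod 285 = 6
Check: 6 mod 15 = 6 ✓, 6 mod 19 = 6 ✓

x ≡ 6 (mod 285)


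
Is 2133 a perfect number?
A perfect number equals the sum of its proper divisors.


Proper divisors of 2133: 1, 3, 9, 27, 79, 237, 711
Sum = 1 + 3 + 9 + 27 + 79 + 237 + 711 = 1067

No, 2133 is not perfect (1067 ≠ 2133)


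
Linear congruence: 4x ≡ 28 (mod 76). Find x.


GCD(4, 76) = 4 divides 28
Divide: 1x ≡ 7 (mod 19)
x ≡ 7 (mod 19)


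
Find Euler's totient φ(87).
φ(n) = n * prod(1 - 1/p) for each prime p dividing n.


87 = 3 × 29
Prime factors: 3, 29
φ(87) = 87 × (1-1/3) × (1-1/29)
= 87 × 2/3 × 28/29 = 56

φ(87) = 56


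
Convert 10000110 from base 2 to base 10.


10000110 (base 2) = 134 (decimal)
134 (decimal) = 134 (base 10)


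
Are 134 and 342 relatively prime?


Euclidean algorithm:
342 = 2 * 134 + 74
134 = 1 * 74 + 60
74 = 1 * 60 + 14
60 = 4 * 14 + 4
14 = 3 * 4 + 2
4 = 2 * 2 + 0
GCD(134, 342) = 2

No, not coprime (GCD = 2)


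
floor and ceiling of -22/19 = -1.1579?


-22/19 = -1.1579
floor = -2
ceil = -1

floor = -2, ceil = -1


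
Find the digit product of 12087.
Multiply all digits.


1 × 2 × 0 × 8 × 7 = 0


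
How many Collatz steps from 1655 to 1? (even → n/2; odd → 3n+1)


1655 → 4966 → 2483 → 7450 → 3725 → 11176 → 5588 → 2794 → 1397 → 4192 → 2096 → 1048 → 524 → 262 → 131 → 394 → 197 → 592 → 296 → 148 → 74 → 37 → 112 → 56 → 28 → 14 → 7 → 22 → 11 → 34 → 17 → 52 → 26 → 13 → 40 → 20 → 10 → 5 → 16 → 8 → 4 → 2 → 1
Total steps = 42

42 steps


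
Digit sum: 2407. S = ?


2 + 4 + 0 + 7 = 13


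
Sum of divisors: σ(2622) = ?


Divisors of 2622: 1, 2, 3, 6, 19, 23, 38, 46, 57, 69, 114, 138, 437, 874, 1311, 2622
Sum = 1 + 2 + 3 + 6 + 19 + 23 + 38 + 46 + 57 + 69 + 114 + 138 + 437 + 874 + 1311 + 2622 = 5760

σ(2622) = 5760


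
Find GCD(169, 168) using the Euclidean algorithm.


169 = 1 * 168 + 1
168 = 168 * 1 + 0
GCD = 1


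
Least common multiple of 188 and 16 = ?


GCD(188, 16) = 4
LCM = 188*16/4 = 3008/4 = 752

LCM = 752


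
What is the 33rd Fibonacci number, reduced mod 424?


F(k) mod 424 for k=1..33:
1, 1, 2, 3, 5, 8, 13, 21, 34, 55, 89, 144, 233, 377, 186, 139, 325, 40, 365, 405, 346, 327, 249, 152, 401, 129, 106, 235, 341, 152, 69, 221, 290
F(33) mod 424 = 290


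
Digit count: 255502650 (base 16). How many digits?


255502650 in base 16 = F3AA93A
Number of digits = 7

7 digits (base 16)


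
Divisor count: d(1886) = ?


1886 = 2^1 × 23^1 × 41^1
d(1886) = (1+1) × (1+1) × (1+1) = 8

8 divisors


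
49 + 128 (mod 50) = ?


49 + 128 = 177
177 mod 50 = 27


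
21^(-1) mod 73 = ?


Use the extended Euclidean algorithm on (73, 21); each row r = 73*s + 21*t:
r=73, s=1, t=0
r=21, s=0, t=1
q=3: r=10, s=1, t=-3   [73*(1) + 21*(-3) = 10]
q=2: r=1, s=-2, t=7   [73*(-2) + 21*(7) = 1]
q=10: r=0, s=21, t=-73   [73*(21) + 21*(-73) = 0]
GCD = 1 with t = 7, so 21*(7) ≡ 1 (mod 73)
Inverse = 7 mod 73 = 7
Check: 21 * 7 = 147 ≡ 1 (mod 73)

21^(-1) ≡ 7 (mod 73)


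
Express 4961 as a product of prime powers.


4961 / 11 = 451
451 / 11 = 41
41 / 41 = 1
4961 = 11^2 × 41


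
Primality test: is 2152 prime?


2152 / 2 = 1076 (exact division)
2152 is NOT prime.

No, 2152 is not prime


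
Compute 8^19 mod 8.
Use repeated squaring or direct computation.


8^1 mod 8 = 0
8^2 mod 8 = 0
8^3 mod 8 = 0
8^4 mod 8 = 0
8^5 mod 8 = 0
8^6 mod 8 = 0
8^7 mod 8 = 0
8^8 mod 8 = 0
8^9 mod 8 = 0
8^10 mod 8 = 0
8^11 mod 8 = 0
8^12 mod 8 = 0
8^13 mod 8 = 0
8^14 mod 8 = 0
8^15 mod 8 = 0
8^16 mod 8 = 0
8^17 mod 8 = 0
8^18 mod 8 = 0
8^19 mod 8 = 0


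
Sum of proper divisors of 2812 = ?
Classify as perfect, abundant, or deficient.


Proper divisors: 1, 2, 4, 19, 37, 38, 74, 76, 148, 703, 1406
Sum = 1 + 2 + 4 + 19 + 37 + 38 + 74 + 76 + 148 + 703 + 1406 = 2508
2508 < 2812 → deficient

s(2812) = 2508 (deficient)


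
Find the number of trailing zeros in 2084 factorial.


floor(2084/5) = 416
floor(2084/25) = 83
floor(2084/125) = 16
floor(2084/625) = 3
Total = 518

518 trailing zeros


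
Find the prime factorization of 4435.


4435 / 5 = 887
887 / 887 = 1
4435 = 5 × 887


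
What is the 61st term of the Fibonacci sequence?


Sequence: 1, 1, 2, 3, 5, 8, 13, 21, 34, 55, 89, 144, 233, 377, 610, 987, 1597, 2584, 4181, 6765, 10946, 17711, 28657, 46368, 75025, 121393, 196418, 317811, 514229, 832040, 1346269, 2178309, 3524578, 5702887, 9227465, 14930352, 24157817, 39088169, 63245986, 102334155, 165580141, 267914296, 433494437, 701408733, 1134903170, 1836311903, 2971215073, 4807526976, 7778742049, 12586269025, 20365011074, 32951280099, 53316291173, 86267571272, 139583862445, 225851433717, 365435296162, 591286729879, 956722026041, 1548008755920, 2504730781961
F(61) = 2504730781961


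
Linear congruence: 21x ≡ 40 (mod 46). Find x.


GCD(21, 46) = 1, unique solution
a^(-1) mod 46 = 11
x = 11 * 40 mod 46 = 26

x ≡ 26 (mod 46)


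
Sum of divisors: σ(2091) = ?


Divisors of 2091: 1, 3, 17, 41, 51, 123, 697, 2091
Sum = 1 + 3 + 17 + 41 + 51 + 123 + 697 + 2091 = 3024

σ(2091) = 3024


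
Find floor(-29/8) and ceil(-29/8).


-29/8 = -3.6250
floor = -4
ceil = -3

floor = -4, ceil = -3


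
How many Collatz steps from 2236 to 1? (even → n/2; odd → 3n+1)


2236 → 1118 → 559 → 1678 → 839 → 2518 → 1259 → 3778 → 1889 → 5668 → 2834 → 1417 → 4252 → 2126 → 1063 → 3190 → 1595 → 4786 → 2393 → 7180 → 3590 → 1795 → 5386 → 2693 → 8080 → 4040 → 2020 → 1010 → 505 → 1516 → 758 → 379 → 1138 → 569 → 1708 → 854 → 427 → 1282 → 641 → 1924 → 962 → 481 → 1444 → 722 → 361 → 1084 → 542 → 271 → 814 → 407 → 1222 → 611 → 1834 → 917 → 2752 → 1376 → 688 → 344 → 172 → 86 → 43 → 130 → 65 → 196 → 98 → 49 → 148 → 74 → 37 → 112 → 56 → 28 → 14 → 7 → 22 → 11 → 34 → 17 → 52 → 26 → 13 → 40 → 20 → 10 → 5 → 16 → 8 → 4 → 2 → 1
Total steps = 89

89 steps


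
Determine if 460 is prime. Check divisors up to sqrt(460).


460 / 2 = 230 (exact division)
460 is NOT prime.

No, 460 is not prime


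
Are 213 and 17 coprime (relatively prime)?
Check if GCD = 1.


Euclidean algorithm:
213 = 12 * 17 + 9
17 = 1 * 9 + 8
9 = 1 * 8 + 1
8 = 8 * 1 + 0
GCD(213, 17) = 1

Yes, coprime (GCD = 1)


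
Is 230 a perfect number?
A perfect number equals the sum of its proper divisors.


Proper divisors of 230: 1, 2, 5, 10, 23, 46, 115
Sum = 1 + 2 + 5 + 10 + 23 + 46 + 115 = 202

No, 230 is not perfect (202 ≠ 230)


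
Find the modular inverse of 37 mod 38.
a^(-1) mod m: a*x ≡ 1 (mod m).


Use the extended Euclidean algorithm on (38, 37); each row r = 38*s + 37*t:
r=38, s=1, t=0
r=37, s=0, t=1
q=1: r=1, s=1, t=-1   [38*(1) + 37*(-1) = 1]
q=37: r=0, s=-37, t=38   [38*(-37) + 37*(38) = 0]
GCD = 1 with t = -1, so 37*(-1) ≡ 1 (mod 38)
Inverse = -1 mod 38 = 37
Check: 37 * 37 = 1369 ≡ 1 (mod 38)

37^(-1) ≡ 37 (mod 38)


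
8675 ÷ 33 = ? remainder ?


8675 = 33 * 262 + 29
Check: 8646 + 29 = 8675

q = 262, r = 29


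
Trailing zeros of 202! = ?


floor(202/5) = 40
floor(202/25) = 8
floor(202/125) = 1
Total = 49

49 trailing zeros


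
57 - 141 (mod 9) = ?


57 - 141 = -84
-84 mod 9 = 6


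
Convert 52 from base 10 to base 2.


52 (base 10) = 52 (decimal)
52 (decimal) = 110100 (base 2)


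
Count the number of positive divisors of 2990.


2990 = 2^1 × 5^1 × 13^1 × 23^1
d(2990) = (1+1) × (1+1) × (1+1) × (1+1) = 16

16 divisors


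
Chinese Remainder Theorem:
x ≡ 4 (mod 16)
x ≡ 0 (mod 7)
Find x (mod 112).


M = 16*7 = 112
M1 = M/16 = 7, M2 = M/7 = 16
M1^(-1) mod 16 = 7, M2^(-1) mod 7 = 4
x = 4*7*7 + 0*16*4 = 196
196 mod 112 = 84
Check: 84 mod 16 = 4 ✓, 84 mod 7 = 0 ✓

x ≡ 84 (mod 112)


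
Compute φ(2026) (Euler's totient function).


2026 = 2 × 1013
Prime factors: 2, 1013
φ(2026) = 2026 × (1-1/2) × (1-1/1013)
= 2026 × 1/2 × 1012/1013 = 1012

φ(2026) = 1012


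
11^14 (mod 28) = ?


11^1 mod 28 = 11
11^2 mod 28 = 9
11^3 mod 28 = 15
11^4 mod 28 = 25
11^5 mod 28 = 23
11^6 mod 28 = 1
11^7 mod 28 = 11
11^8 mod 28 = 9
11^9 mod 28 = 15
11^10 mod 28 = 25
11^11 mod 28 = 23
11^12 mod 28 = 1
11^13 mod 28 = 11
11^14 mod 28 = 9


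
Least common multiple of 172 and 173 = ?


GCD(172, 173) = 1
LCM = 172*173/1 = 29756/1 = 29756

LCM = 29756


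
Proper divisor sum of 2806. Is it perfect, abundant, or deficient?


Proper divisors: 1, 2, 23, 46, 61, 122, 1403
Sum = 1 + 2 + 23 + 46 + 61 + 122 + 1403 = 1658
1658 < 2806 → deficient

s(2806) = 1658 (deficient)


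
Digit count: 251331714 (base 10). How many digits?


251331714 has 9 digits in base 10
floor(log10(251331714)) + 1 = floor(8.4002) + 1 = 9

9 digits (base 10)


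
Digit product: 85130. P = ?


8 × 5 × 1 × 3 × 0 = 0


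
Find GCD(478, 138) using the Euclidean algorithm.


478 = 3 * 138 + 64
138 = 2 * 64 + 10
64 = 6 * 10 + 4
10 = 2 * 4 + 2
4 = 2 * 2 + 0
GCD = 2


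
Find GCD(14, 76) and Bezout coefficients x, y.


Tabular extended Euclidean (each row: r = 14*s + 76*t):
r=14, s=1, t=0
r=76, s=0, t=1
q=0: r=14, s=1, t=0   [14*(1) + 76*(0) = 14]
q=5: r=6, s=-5, t=1   [14*(-5) + 76*(1) = 6]
q=2: r=2, s=11, t=-2   [14*(11) + 76*(-2) = 2]
q=3: r=0, s=-38, t=7   [14*(-38) + 76*(7) = 0]
GCD = 2; from the row with r=2: x=11, y=-2
Check: 14*(11) + 76*(-2) = 154 - 152 = 2

GCD = 2, x = 11, y = -2


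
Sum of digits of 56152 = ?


5 + 6 + 1 + 5 + 2 = 19


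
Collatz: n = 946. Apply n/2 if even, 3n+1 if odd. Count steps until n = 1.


946 → 473 → 1420 → 710 → 355 → 1066 → 533 → 1600 → 800 → 400 → 200 → 100 → 50 → 25 → 76 → 38 → 19 → 58 → 29 → 88 → 44 → 22 → 11 → 34 → 17 → 52 → 26 → 13 → 40 → 20 → 10 → 5 → 16 → 8 → 4 → 2 → 1
Total steps = 36

36 steps


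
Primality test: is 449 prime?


Check divisors up to sqrt(449) = 21.1896
No divisors found.
449 is prime.

Yes, 449 is prime


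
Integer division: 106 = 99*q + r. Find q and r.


106 = 99 * 1 + 7
Check: 99 + 7 = 106

q = 1, r = 7


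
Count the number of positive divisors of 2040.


2040 = 2^3 × 3^1 × 5^1 × 17^1
d(2040) = (3+1) × (1+1) × (1+1) × (1+1) = 32

32 divisors


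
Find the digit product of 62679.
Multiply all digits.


6 × 2 × 6 × 7 × 9 = 4536


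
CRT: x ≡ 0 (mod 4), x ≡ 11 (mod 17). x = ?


M = 4*17 = 68
M1 = M/4 = 17, M2 = M/17 = 4
M1^(-1) mod 4 = 1, M2^(-1) mod 17 = 13
x = 0*17*1 + 11*4*13 = 572
572 mod 68 = 28
Check: 28 mod 4 = 0 ✓, 28 mod 17 = 11 ✓

x ≡ 28 (mod 68)


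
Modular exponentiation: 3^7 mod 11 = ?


3^1 mod 11 = 3
3^2 mod 11 = 9
3^3 mod 11 = 5
3^4 mod 11 = 4
3^5 mod 11 = 1
3^6 mod 11 = 3
3^7 mod 11 = 9


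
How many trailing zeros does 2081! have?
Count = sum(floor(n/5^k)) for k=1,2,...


floor(2081/5) = 416
floor(2081/25) = 83
floor(2081/125) = 16
floor(2081/625) = 3
Total = 518

518 trailing zeros


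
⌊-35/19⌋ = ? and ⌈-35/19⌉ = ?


-35/19 = -1.8421
floor = -2
ceil = -1

floor = -2, ceil = -1


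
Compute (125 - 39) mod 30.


125 - 39 = 86
86 mod 30 = 26


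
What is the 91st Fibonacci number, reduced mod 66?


F(k) mod 66 for k=1..91:
1, 1, 2, 3, 5, 8, 13, 21, 34, 55, 23, 12, 35, 47, 16, 63, 13, 10, 23, 33, 56, 23, 13, 36, 49, 19, 2, 21, 23, 44, 1, 45, 46, 25, 5, 30, 35, 65, 34, 33, 1, 34, 35, 3, 38, 41, 13, 54, 1, 55, 56, 45, 35, 14, 49, 63, 46, 43, 23, 0, 23, 23, 46, 3, 49, 52, 35, 21, 56, 11, 1, 12, 13, 25, 38, 63, 35, 32, 1, 33, 34, 1, 35, 36, 5, 41, 46, 21, 1, 22, 23
F(91) mod 66 = 23


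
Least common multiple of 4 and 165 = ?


GCD(4, 165) = 1
LCM = 4*165/1 = 660/1 = 660

LCM = 660


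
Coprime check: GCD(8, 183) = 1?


Euclidean algorithm:
183 = 22 * 8 + 7
8 = 1 * 7 + 1
7 = 7 * 1 + 0
GCD(8, 183) = 1

Yes, coprime (GCD = 1)


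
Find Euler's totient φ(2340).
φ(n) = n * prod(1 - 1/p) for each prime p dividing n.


2340 = 2^2 × 3^2 × 5 × 13
Prime factors: 2, 3, 5, 13
φ(2340) = 2340 × (1-1/2) × (1-1/3) × (1-1/5) × (1-1/13)
= 2340 × 1/2 × 2/3 × 4/5 × 12/13 = 576

φ(2340) = 576


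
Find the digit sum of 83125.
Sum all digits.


8 + 3 + 1 + 2 + 5 = 19


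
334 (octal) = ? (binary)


334 (base 8) = 220 (decimal)
220 (decimal) = 11011100 (base 2)


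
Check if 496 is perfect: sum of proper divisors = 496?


Proper divisors of 496: 1, 2, 4, 8, 16, 31, 62, 124, 248
Sum = 1 + 2 + 4 + 8 + 16 + 31 + 62 + 124 + 248 = 496

Yes, 496 is perfect (496 = 496)


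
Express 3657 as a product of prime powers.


3657 / 3 = 1219
1219 / 23 = 53
53 / 53 = 1
3657 = 3 × 23 × 53


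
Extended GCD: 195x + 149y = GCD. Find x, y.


Tabular extended Euclidean (each row: r = 195*s + 149*t):
r=195, s=1, t=0
r=149, s=0, t=1
q=1: r=46, s=1, t=-1   [195*(1) + 149*(-1) = 46]
q=3: r=11, s=-3, t=4   [195*(-3) + 149*(4) = 11]
q=4: r=2, s=13, t=-17   [195*(13) + 149*(-17) = 2]
q=5: r=1, s=-68, t=89   [195*(-68) + 149*(89) = 1]
q=2: r=0, s=149, t=-195   [195*(149) + 149*(-195) = 0]
GCD = 1; from the row with r=1: x=-68, y=89
Check: 195*(-68) + 149*(89) = -13260 + 13261 = 1

GCD = 1, x = -68, y = 89


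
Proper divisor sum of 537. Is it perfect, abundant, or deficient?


Proper divisors: 1, 3, 179
Sum = 1 + 3 + 179 = 183
183 < 537 → deficient

s(537) = 183 (deficient)


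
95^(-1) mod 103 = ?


Use the extended Euclidean algorithm on (103, 95); each row r = 103*s + 95*t:
r=103, s=1, t=0
r=95, s=0, t=1
q=1: r=8, s=1, t=-1   [103*(1) + 95*(-1) = 8]
q=11: r=7, s=-11, t=12   [103*(-11) + 95*(12) = 7]
q=1: r=1, s=12, t=-13   [103*(12) + 95*(-13) = 1]
q=7: r=0, s=-95, t=103   [103*(-95) + 95*(103) = 0]
GCD = 1 with t = -13, so 95*(-13) ≡ 1 (mod 103)
Inverse = -13 mod 103 = 90
Check: 95 * 90 = 8550 ≡ 1 (mod 103)

95^(-1) ≡ 90 (mod 103)


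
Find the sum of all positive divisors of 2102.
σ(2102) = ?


Divisors of 2102: 1, 2, 1051, 2102
Sum = 1 + 2 + 1051 + 2102 = 3156

σ(2102) = 3156


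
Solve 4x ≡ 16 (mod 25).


GCD(4, 25) = 1, unique solution
a^(-1) mod 25 = 19
x = 19 * 16 mod 25 = 4

x ≡ 4 (mod 25)


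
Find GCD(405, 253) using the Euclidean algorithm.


405 = 1 * 253 + 152
253 = 1 * 152 + 101
152 = 1 * 101 + 51
101 = 1 * 51 + 50
51 = 1 * 50 + 1
50 = 50 * 1 + 0
GCD = 1


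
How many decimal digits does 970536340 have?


970536340 has 9 digits in base 10
floor(log10(970536340)) + 1 = floor(8.9870) + 1 = 9

9 digits (base 10)


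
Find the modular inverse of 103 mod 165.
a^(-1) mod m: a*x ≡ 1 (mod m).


Use the extended Euclidean algorithm on (165, 103); each row r = 165*s + 103*t:
r=165, s=1, t=0
r=103, s=0, t=1
q=1: r=62, s=1, t=-1   [165*(1) + 103*(-1) = 62]
q=1: r=41, s=-1, t=2   [165*(-1) + 103*(2) = 41]
q=1: r=21, s=2, t=-3   [165*(2) + 103*(-3) = 21]
q=1: r=20, s=-3, t=5   [165*(-3) + 103*(5) = 20]
q=1: r=1, s=5, t=-8   [165*(5) + 103*(-8) = 1]
q=20: r=0, s=-103, t=165   [165*(-103) + 103*(165) = 0]
GCD = 1 with t = -8, so 103*(-8) ≡ 1 (mod 165)
Inverse = -8 mod 165 = 157
Check: 103 * 157 = 16171 ≡ 1 (mod 165)

103^(-1) ≡ 157 (mod 165)


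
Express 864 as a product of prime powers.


864 / 2 = 432
432 / 2 = 216
216 / 2 = 108
108 / 2 = 54
54 / 2 = 27
27 / 3 = 9
9 / 3 = 3
3 / 3 = 1
864 = 2^5 × 3^3


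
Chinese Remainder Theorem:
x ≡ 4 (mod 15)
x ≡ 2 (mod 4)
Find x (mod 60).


M = 15*4 = 60
M1 = M/15 = 4, M2 = M/4 = 15
M1^(-1) mod 15 = 4, M2^(-1) mod 4 = 3
x = 4*4*4 + 2*15*3 = 154
154 mod 60 = 34
Check: 34 mod 15 = 4 ✓, 34 mod 4 = 2 ✓

x ≡ 34 (mod 60)


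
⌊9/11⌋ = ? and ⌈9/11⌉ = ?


9/11 = 0.8182
floor = 0
ceil = 1

floor = 0, ceil = 1


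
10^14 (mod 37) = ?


10^1 mod 37 = 10
10^2 mod 37 = 26
10^3 mod 37 = 1
10^4 mod 37 = 10
10^5 mod 37 = 26
10^6 mod 37 = 1
10^7 mod 37 = 10
10^8 mod 37 = 26
10^9 mod 37 = 1
10^10 mod 37 = 10
10^11 mod 37 = 26
10^12 mod 37 = 1
10^13 mod 37 = 10
10^14 mod 37 = 26


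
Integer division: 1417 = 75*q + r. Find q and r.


1417 = 75 * 18 + 67
Check: 1350 + 67 = 1417

q = 18, r = 67


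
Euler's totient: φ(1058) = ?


1058 = 2 × 23^2
Prime factors: 2, 23
φ(1058) = 1058 × (1-1/2) × (1-1/23)
= 1058 × 1/2 × 22/23 = 506

φ(1058) = 506


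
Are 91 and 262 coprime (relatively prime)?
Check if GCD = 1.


Euclidean algorithm:
262 = 2 * 91 + 80
91 = 1 * 80 + 11
80 = 7 * 11 + 3
11 = 3 * 3 + 2
3 = 1 * 2 + 1
2 = 2 * 1 + 0
GCD(91, 262) = 1

Yes, coprime (GCD = 1)


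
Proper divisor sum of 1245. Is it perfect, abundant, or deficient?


Proper divisors: 1, 3, 5, 15, 83, 249, 415
Sum = 1 + 3 + 5 + 15 + 83 + 249 + 415 = 771
771 < 1245 → deficient

s(1245) = 771 (deficient)


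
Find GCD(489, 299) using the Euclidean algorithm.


489 = 1 * 299 + 190
299 = 1 * 190 + 109
190 = 1 * 109 + 81
109 = 1 * 81 + 28
81 = 2 * 28 + 25
28 = 1 * 25 + 3
25 = 8 * 3 + 1
3 = 3 * 1 + 0
GCD = 1
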